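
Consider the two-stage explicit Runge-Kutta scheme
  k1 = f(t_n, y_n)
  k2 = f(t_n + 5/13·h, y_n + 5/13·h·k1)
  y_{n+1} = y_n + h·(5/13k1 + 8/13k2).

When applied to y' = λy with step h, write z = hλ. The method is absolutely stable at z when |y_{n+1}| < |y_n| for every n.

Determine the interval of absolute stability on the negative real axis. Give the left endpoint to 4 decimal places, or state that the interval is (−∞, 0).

z∈(-4.2250,0).

Test eqn y'=λy, z=hλ:
  k1=λy_n ⇒ h·k1=z·y_n;  k2=λ(1+5/13z)y_n ⇒ h·k2=z(1+5/13z)y_n
  y_{n+1}/y_n = 1 + 5/13z + 8/13z(1+5/13z) = 1 + z + 40/169z²
  R(z) = 1 + z + 40/169z².

Boundary: |R(x)|=1, x<0.
x=-1.64: |R|=0.0034
R=1: x+40/169x²=0 ⇒ x=−169/40=-4.2250; min R=1−1/(4·40/169)=-0.0563>−1
Confirm numerically:
  x=-3.052: |R|=0.15266 <1
  x=-2.441: |R|=0.03071 <1
  x=-1.890: |R|=0.04453 <1
  x=-4.814: |R|=1.67111 >1
  x=-4.499: |R|=1.29177 >1
  x=-4.294: |R|=1.07013 >1
Stable set (-4.2250, 0).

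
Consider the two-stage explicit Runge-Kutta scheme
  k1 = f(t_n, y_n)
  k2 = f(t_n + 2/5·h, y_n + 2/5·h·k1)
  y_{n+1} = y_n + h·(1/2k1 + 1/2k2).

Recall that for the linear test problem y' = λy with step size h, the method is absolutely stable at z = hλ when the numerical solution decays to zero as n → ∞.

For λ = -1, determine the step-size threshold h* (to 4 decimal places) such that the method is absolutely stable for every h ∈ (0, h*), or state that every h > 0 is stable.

On y'=λy, z=hλ:
  k1=λy_n ⇒ h·k1=z·y_n;  k2=λ(1+2/5z)y_n ⇒ h·k2=z(1+2/5z)y_n
  y_{n+1}/y_n = 1 + 1/2z + 1/2z(1+2/5z) = 1 + z + 1/5z²
  so R(z) = 1 + z + 1/5z².

Boundary: |R(x)|=1, x<0.
x=-0.92: |R|=0.2493
R=1: x+1/5x²=0 ⇒ x=−5=-5.0000; min R=1−1/(4·1/5)=-0.2500>−1
Confirm numerically:
  x=-4.000: |R|=0.20000 <1
  x=-3.224: |R|=0.14516 <1
  x=-2.758: |R|=0.23669 <1
  x=-5.526: |R|=1.58134 >1
  x=-5.210: |R|=1.21882 >1
Interval (-5.0000, 0).

(-5.0000,0); λ=-1 ⇒ h* = (5)/1 = 5.0000.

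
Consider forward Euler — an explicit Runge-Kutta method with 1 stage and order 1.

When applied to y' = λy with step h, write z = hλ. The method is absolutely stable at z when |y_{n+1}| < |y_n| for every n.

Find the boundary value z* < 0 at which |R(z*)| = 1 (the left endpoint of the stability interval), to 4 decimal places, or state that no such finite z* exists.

On y'=λy, z=hλ:
  order 1, 1-stage ⇒ R(z)=1+z
  (e.g. R(-1.4)=-0.40000, |R|=0.40000)

Need |R(x)|<1, x<0.
x=-1.4: |R|=0.4000
|R(-2.36)|=1.3600 |R(-2.01)|=1.0100 |R(-0.72)|=0.2800
Bisect:
  x_lo=-2.6996 |R|=1.6996  x_hi=-0.0523 |R|=0.9477
  mid=-1.37594 |R|=0.37594 →hi
  mid=-2.03776 |R|=1.03776 →lo
  mid=-1.70685 |R|=0.70685 →hi
  mid=-1.87230 |R|=0.87230 →hi
  mid=-1.95503 |R|=0.95503 →hi
  mid=-1.99640 |R|=0.99640 →hi
  mid=-2.01708 |R|=1.01708 →lo
  mid=-2.00674 |R|=1.00674 →lo
  mid=-2.00157 |R|=1.00157 →lo
  mid=-1.99898 |R|=0.99898 →hi
  ...
  [-2.00011,-1.99995] ⇒ x*=-2.0000
Stable set (-2.0000, 0).

left endpoint -2.0000.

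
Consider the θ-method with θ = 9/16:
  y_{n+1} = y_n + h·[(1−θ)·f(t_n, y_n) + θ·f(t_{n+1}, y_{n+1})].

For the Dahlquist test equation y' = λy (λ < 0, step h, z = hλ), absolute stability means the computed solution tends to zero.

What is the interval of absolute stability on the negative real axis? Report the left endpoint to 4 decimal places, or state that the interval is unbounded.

Set f=λy, z=hλ:
  y_{n+1} = y_n + z·[7/16·y_n + 9/16·y_{n+1}] ⇒ (1 − 9/16z)y_{n+1} = (1 + 7/16z)y_n
  Hence R(z) = (1 + 7/16z)/(1 − 9/16z).

Solve |R(x)|<1 on ℝ⁻.
x=-0.32: |R|=0.7288
x=-2: |R|=0.0588
x=-10: |R|=0.5094
x=-100: |R|=0.7467
θ=9/16≥1/2 ⇒ |1+7/16x|<|1−9/16x| ∀x<0 ⇒ stable on all of ℝ⁻.

unbounded; (−∞, 0).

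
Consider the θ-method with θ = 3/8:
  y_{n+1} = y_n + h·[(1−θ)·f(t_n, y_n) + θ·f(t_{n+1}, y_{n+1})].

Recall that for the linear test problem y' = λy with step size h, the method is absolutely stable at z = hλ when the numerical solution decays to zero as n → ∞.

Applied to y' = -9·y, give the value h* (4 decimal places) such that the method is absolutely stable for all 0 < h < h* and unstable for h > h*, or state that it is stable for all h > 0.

(-8.0000,0); λ=-9 ⇒ h* = (8)/9 = 0.8889.

Set f=λy, z=hλ:
  y_{n+1} = y_n + z·[5/8·y_n + 3/8·y_{n+1}] ⇒ (1 − 3/8z)y_{n+1} = (1 + 5/8z)y_n
  Hence R(z) = (1 + 5/8z)/(1 − 3/8z).

Need |R(x)|<1, x<0.
x=-1.02: |R|=0.2622
R=−1: 1+5/8x = −1+3/8x ⇒ -1/4x=2 ⇒ x=2/(-1/4)=-8.0000
Confirm numerically:
  x=-6.851: |R|=0.91952 <1
  x=-6.813: |R|=0.91652 <1
  x=-6.304: |R|=0.87396 <1
  x=-5.653: |R|=0.81193 <1
  x=-8.470: |R|=1.02814 >1
  x=-8.045: |R|=1.00280 >1
So |R|<1 on (-8.0000, 0).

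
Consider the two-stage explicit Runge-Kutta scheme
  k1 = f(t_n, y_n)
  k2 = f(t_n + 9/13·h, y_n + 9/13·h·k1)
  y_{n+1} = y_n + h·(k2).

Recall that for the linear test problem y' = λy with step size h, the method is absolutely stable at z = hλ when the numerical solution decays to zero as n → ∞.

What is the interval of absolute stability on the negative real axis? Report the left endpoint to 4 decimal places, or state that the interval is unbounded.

z∈(-1.4444,0).

With y'=λy (z=hλ):
  k1=λy_n ⇒ h·k1=z·y_n;  k2=λ(1+9/13z)y_n ⇒ h·k2=z(1+9/13z)y_n
  y_{n+1}/y_n = 1 + z(1+9/13z) = 1 + z + 9/13z²
  R(z) = 1 + z + 9/13z².

Boundary: |R(x)|=1, x<0.
x=-0.7: |R|=0.6392
R=1: x+9/13x²=0 ⇒ x=−13/9=-1.4444; min R=1−1/(4·9/13)=0.6389>−1
Confirm numerically:
  x=-1.403: |R|=0.95974 <1
  x=-1.228: |R|=0.81599 <1
  x=-1.152: |R|=0.76676 <1
  x=-1.145: |R|=0.76263 <1
  x=-1.927: |R|=1.64377 >1
  x=-1.906: |R|=1.60904 >1
Stable set (-1.4444, 0).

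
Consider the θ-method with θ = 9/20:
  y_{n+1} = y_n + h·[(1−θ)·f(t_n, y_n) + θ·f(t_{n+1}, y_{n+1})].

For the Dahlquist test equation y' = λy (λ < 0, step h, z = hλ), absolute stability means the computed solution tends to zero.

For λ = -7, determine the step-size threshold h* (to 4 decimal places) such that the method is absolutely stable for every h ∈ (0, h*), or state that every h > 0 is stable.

(-20.0000,0); λ=-7 ⇒ h* = (20)/7 = 2.8571.

Test eqn y'=λy, z=hλ:
  y_{n+1} = y_n + z·[11/20·y_n + 9/20·y_{n+1}] ⇒ (1 − 9/20z)y_{n+1} = (1 + 11/20z)y_n
  Hence R(z) = (1 + 11/20z)/(1 − 9/20z).

Find x<0 with |R(x)|<1.
x=-1.32: |R|=0.1719
R=−1: 1+11/20x = −1+9/20x ⇒ -1/10x=2 ⇒ x=2/(-1/10)=-20.0000
Confirm numerically:
  x=-19.076: |R|=0.99036 <1
  x=-9.593: |R|=0.80426 <1
  x=-8.909: |R|=0.77858 <1
  x=-8.152: |R|=0.74621 <1
  x=-20.275: |R|=1.00272 >1
  x=-20.021: |R|=1.00021 >1
Interval (-20.0000, 0).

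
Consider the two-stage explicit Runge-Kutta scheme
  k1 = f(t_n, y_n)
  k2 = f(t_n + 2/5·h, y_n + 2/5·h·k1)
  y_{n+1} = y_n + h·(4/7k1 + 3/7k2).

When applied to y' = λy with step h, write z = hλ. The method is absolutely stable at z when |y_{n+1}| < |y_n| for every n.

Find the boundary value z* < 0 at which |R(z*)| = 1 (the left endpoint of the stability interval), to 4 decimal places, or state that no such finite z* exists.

left endpoint -5.8333.

On y'=λy, z=hλ:
  k1=λy_n ⇒ h·k1=z·y_n;  k2=λ(1+2/5z)y_n ⇒ h·k2=z(1+2/5z)y_n
  y_{n+1}/y_n = 1 + 4/7z + 3/7z(1+2/5z) = 1 + z + 6/35z²
  Hence R(z) = 1 + z + 6/35z².

Find x<0 with |R(x)|<1.
x=-1.54: |R|=0.1334
R=1: x+6/35x²=0 ⇒ x=−35/6=-5.8333; min R=1−1/(4·6/35)=-0.4583>−1
Confirm numerically:
  x=-4.029: |R|=0.24623 <1
  x=-3.255: |R|=0.43871 <1
  x=-2.464: |R|=0.42321 <1
  x=-6.307: |R|=1.51213 >1
  x=-6.225: |R|=1.41796 >1
  x=-5.957: |R|=1.12629 >1
Interval (-5.8333, 0).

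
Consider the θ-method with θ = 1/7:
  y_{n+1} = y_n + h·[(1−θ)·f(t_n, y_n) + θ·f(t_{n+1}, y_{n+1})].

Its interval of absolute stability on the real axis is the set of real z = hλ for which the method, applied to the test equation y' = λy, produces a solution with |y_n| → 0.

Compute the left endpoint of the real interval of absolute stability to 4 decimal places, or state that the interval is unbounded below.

z* = -2.8000.

Set f=λy, z=hλ:
  y_{n+1} = y_n + z·[6/7·y_n + 1/7·y_{n+1}] ⇒ (1 − 1/7z)y_{n+1} = (1 + 6/7z)y_n
  so R(z) = (1 + 6/7z)/(1 − 1/7z).

Boundary: |R(x)|=1, x<0.
x=-0.31: |R|=0.7031
R=−1: 1+6/7x = −1+1/7x ⇒ -5/7x=2 ⇒ x=2/(-5/7)=-2.8000
Confirm numerically:
  x=-1.345: |R|=0.12822 <1
  x=-1.307: |R|=0.10136 <1
  x=-1.229: |R|=0.04545 <1
  x=-2.963: |R|=1.08180 >1
  x=-2.951: |R|=1.07587 >1
Interval (-2.8000, 0).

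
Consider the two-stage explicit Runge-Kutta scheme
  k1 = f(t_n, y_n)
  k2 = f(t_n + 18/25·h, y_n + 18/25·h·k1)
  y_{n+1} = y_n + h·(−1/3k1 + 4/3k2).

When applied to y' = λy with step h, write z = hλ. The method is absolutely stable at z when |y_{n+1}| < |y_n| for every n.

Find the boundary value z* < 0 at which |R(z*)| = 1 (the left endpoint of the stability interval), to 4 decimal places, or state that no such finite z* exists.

Test eqn y'=λy, z=hλ:
  k1=λy_n ⇒ h·k1=z·y_n;  k2=λ(1+18/25z)y_n ⇒ h·k2=z(1+18/25z)y_n
  y_{n+1}/y_n = 1 − 1/3z + 4/3z(1+18/25z) = 1 + z + 24/25z²
  R(z) = 1 + z + 24/25z².

Need |R(x)|<1, x<0.
x=-1.34: |R|=1.3838
R=1: x+24/25x²=0 ⇒ x=−25/24=-1.0417; min R=1−1/(4·24/25)=0.7396>−1
Confirm numerically:
  x=-0.805: |R|=0.81710 <1
  x=-0.721: |R|=0.77805 <1
  x=-0.697: |R|=0.76938 <1
  x=-1.525: |R|=1.70760 >1
  x=-1.475: |R|=1.61360 >1
  x=-1.270: |R|=1.27838 >1
So |R|<1 on (-1.0417, 0).

left endpoint -1.0417.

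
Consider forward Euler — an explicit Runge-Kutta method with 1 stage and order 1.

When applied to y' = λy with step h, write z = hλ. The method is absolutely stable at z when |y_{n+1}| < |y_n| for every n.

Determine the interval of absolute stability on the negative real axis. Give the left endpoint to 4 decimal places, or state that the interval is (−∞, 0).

(-2.0000, 0).

Test eqn y'=λy, z=hλ:
  order 1, 1-stage ⇒ R(z)=1+z
  (e.g. R(-1.65)=-0.65000, |R|=0.65000)

Need |R(x)|<1, x<0.
x=-1.65: |R|=0.6500
|R(-2.4)|=1.4000 |R(-2.11)|=1.1100 |R(-1.02)|=0.0200
Bisect:
  x_lo=-2.8591 |R|=1.8591  x_hi=-0.2055 |R|=0.7945
  mid=-1.53233 |R|=0.53233 →hi
  mid=-2.19573 |R|=1.19573 →lo
  mid=-1.86403 |R|=0.86403 →hi
  mid=-2.02988 |R|=1.02988 →lo
  mid=-1.94696 |R|=0.94696 →hi
  mid=-1.98842 |R|=0.98842 →hi
  mid=-2.00915 |R|=1.00915 →lo
  ...
  [-2.00008,-1.99992] ⇒ x*=-2.0000
Stable set (-2.0000, 0).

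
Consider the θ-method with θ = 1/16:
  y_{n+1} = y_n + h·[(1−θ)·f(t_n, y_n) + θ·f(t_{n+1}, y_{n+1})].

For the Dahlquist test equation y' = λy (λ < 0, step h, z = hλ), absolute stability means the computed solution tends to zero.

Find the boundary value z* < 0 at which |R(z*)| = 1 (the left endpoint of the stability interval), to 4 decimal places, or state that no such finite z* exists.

left endpoint -2.2857.

With y'=λy (z=hλ):
  y_{n+1} = y_n + z·[15/16·y_n + 1/16·y_{n+1}] ⇒ (1 − 1/16z)y_{n+1} = (1 + 15/16z)y_n
  Hence R(z) = (1 + 15/16z)/(1 − 1/16z).

Find x<0 with |R(x)|<1.
x=-0.49: |R|=0.5246
R=−1: 1+15/16x = −1+1/16x ⇒ -7/8x=2 ⇒ x=2/(-7/8)=-2.2857
Confirm numerically:
  x=-1.850: |R|=0.65826 <1
  x=-1.465: |R|=0.34211 <1
  x=-1.324: |R|=0.22281 <1
  x=-2.651: |R|=1.27419 >1
  x=-2.561: |R|=1.20764 >1
Stable set (-2.2857, 0).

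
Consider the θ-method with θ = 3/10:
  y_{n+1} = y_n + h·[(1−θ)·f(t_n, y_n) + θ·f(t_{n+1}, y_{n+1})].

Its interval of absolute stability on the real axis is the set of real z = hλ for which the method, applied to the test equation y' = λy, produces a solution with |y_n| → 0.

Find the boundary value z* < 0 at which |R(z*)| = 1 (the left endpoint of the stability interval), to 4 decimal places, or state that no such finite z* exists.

z* = -5.0000.

With y'=λy (z=hλ):
  y_{n+1} = y_n + z·[7/10·y_n + 3/10·y_{n+1}] ⇒ (1 − 3/10z)y_{n+1} = (1 + 7/10z)y_n
  ⇒ R(z) = (1 + 7/10z)/(1 − 3/10z).

Need |R(x)|<1, x<0.
x=-1.56: |R|=0.0627
R=−1: 1+7/10x = −1+3/10x ⇒ -2/5x=2 ⇒ x=2/(-2/5)=-5.0000
Confirm numerically:
  x=-3.600: |R|=0.73077 <1
  x=-2.835: |R|=0.53202 <1
  x=-2.289: |R|=0.35709 <1
  x=-2.136: |R|=0.30180 <1
  x=-5.467: |R|=1.07075 >1
  x=-5.304: |R|=1.04693 >1
  x=-5.089: |R|=1.01409 >1
Stable set (-5.0000, 0).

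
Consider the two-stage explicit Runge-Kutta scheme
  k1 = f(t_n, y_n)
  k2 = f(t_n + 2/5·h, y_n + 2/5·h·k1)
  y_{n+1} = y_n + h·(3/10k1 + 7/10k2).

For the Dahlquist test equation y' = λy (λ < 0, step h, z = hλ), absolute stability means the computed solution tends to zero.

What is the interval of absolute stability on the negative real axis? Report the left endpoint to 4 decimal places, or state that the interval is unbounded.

z∈(-3.5714,0).

On y'=λy, z=hλ:
  k1=λy_n ⇒ h·k1=z·y_n;  k2=λ(1+2/5z)y_n ⇒ h·k2=z(1+2/5z)y_n
  y_{n+1}/y_n = 1 + 3/10z + 7/10z(1+2/5z) = 1 + z + 7/25z²
  R(z) = 1 + z + 7/25z².

Need |R(x)|<1, x<0.
x=-1.33: |R|=0.1653
R=1: x+7/25x²=0 ⇒ x=−25/7=-3.5714; min R=1−1/(4·7/25)=0.1071>−1
Confirm numerically:
  x=-3.527: |R|=0.95612 <1
  x=-2.230: |R|=0.16241 <1
  x=-1.481: |R|=0.13314 <1
  x=-3.911: |R|=1.37186 >1
  x=-3.890: |R|=1.34699 >1
So |R|<1 on (-3.5714, 0).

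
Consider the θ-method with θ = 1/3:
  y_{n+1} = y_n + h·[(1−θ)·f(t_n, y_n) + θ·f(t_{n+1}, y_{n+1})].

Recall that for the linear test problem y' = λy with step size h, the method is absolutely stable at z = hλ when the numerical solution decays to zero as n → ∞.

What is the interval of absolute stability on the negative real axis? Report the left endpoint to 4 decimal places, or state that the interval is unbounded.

On y'=λy, z=hλ:
  y_{n+1} = y_n + z·[2/3·y_n + 1/3·y_{n+1}] ⇒ (1 − 1/3z)y_{n+1} = (1 + 2/3z)y_n
  so R(z) = (1 + 2/3z)/(1 − 1/3z).

Solve |R(x)|<1 on ℝ⁻.
x=-1.09: |R|=0.2005
R=−1: 1+2/3x = −1+1/3x ⇒ -1/3x=2 ⇒ x=2/(-1/3)=-6.0000
Confirm numerically:
  x=-4.988: |R|=0.87331 <1
  x=-4.351: |R|=0.77568 <1
  x=-3.468: |R|=0.60853 <1
  x=-2.401: |R|=0.33364 <1
  x=-6.337: |R|=1.03609 >1
  x=-6.310: |R|=1.03330 >1
  x=-6.088: |R|=1.00968 >1
So |R|<1 on (-6.0000, 0).

(-6.0000, 0).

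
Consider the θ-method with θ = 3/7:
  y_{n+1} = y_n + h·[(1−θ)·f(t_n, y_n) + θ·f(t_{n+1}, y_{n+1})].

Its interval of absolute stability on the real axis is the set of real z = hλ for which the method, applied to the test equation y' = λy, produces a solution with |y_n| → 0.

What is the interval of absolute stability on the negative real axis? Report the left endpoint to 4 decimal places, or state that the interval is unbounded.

With y'=λy (z=hλ):
  y_{n+1} = y_n + z·[4/7·y_n + 3/7·y_{n+1}] ⇒ (1 − 3/7z)y_{n+1} = (1 + 4/7z)y_n
  so R(z) = (1 + 4/7z)/(1 − 3/7z).

Solve |R(x)|<1 on ℝ⁻.
x=-0.81: |R|=0.3987
R=−1: 1+4/7x = −1+3/7x ⇒ -1/7x=2 ⇒ x=2/(-1/7)=-14.0000
Confirm numerically:
  x=-12.919: |R|=0.97638 <1
  x=-12.825: |R|=0.97416 <1
  x=-9.676: |R|=0.87998 <1
  x=-7.927: |R|=0.80270 <1
  x=-14.564: |R|=1.01113 >1
  x=-14.445: |R|=1.00884 >1
So |R|<1 on (-14.0000, 0).

z∈(-14.0000,0).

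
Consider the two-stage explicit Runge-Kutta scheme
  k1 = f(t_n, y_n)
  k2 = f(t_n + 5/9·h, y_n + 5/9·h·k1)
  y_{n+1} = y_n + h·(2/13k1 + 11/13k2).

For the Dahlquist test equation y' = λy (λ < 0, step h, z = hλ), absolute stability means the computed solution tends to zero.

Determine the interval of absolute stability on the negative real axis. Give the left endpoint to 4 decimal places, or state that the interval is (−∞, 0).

Test eqn y'=λy, z=hλ:
  k1=λy_n ⇒ h·k1=z·y_n;  k2=λ(1+5/9z)y_n ⇒ h·k2=z(1+5/9z)y_n
  y_{n+1}/y_n = 1 + 2/13z + 11/13z(1+5/9z) = 1 + z + 55/117z²
  ⇒ R(z) = 1 + z + 55/117z².

Need |R(x)|<1, x<0.
x=-0.64: |R|=0.5525
R=1: x+55/117x²=0 ⇒ x=−117/55=-2.1273; min R=1−1/(4·55/117)=0.4682>−1
Confirm numerically:
  x=-1.905: |R|=0.80095 <1
  x=-1.845: |R|=0.75518 <1
  x=-1.474: |R|=0.54734 <1
  x=-1.132: |R|=0.47038 <1
  x=-2.528: |R|=1.47621 >1
  x=-2.439: |R|=1.35741 >1
Interval (-2.1273, 0).

z∈(-2.1273,0).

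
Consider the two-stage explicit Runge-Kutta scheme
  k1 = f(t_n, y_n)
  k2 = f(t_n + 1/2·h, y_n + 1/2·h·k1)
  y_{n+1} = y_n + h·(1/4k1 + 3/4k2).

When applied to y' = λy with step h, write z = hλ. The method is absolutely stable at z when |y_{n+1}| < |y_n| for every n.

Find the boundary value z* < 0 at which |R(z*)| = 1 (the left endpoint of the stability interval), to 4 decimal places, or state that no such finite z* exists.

z* = -2.6667.

Test eqn y'=λy, z=hλ:
  k1=λy_n ⇒ h·k1=z·y_n;  k2=λ(1+1/2z)y_n ⇒ h·k2=z(1+1/2z)y_n
  y_{n+1}/y_n = 1 + 1/4z + 3/4z(1+1/2z) = 1 + z + 3/8z²
  Hence R(z) = 1 + z + 3/8z².

Solve |R(x)|<1 on ℝ⁻.
x=-0.42: |R|=0.6462
R=1: x+3/8x²=0 ⇒ x=−8/3=-2.6667; min R=1−1/(4·3/8)=0.3333>−1
Confirm numerically:
  x=-2.243: |R|=0.64364 <1
  x=-1.532: |R|=0.34813 <1
  x=-1.239: |R|=0.33667 <1
  x=-2.892: |R|=1.24437 >1
  x=-2.734: |R|=1.06903 >1
So |R|<1 on (-2.6667, 0).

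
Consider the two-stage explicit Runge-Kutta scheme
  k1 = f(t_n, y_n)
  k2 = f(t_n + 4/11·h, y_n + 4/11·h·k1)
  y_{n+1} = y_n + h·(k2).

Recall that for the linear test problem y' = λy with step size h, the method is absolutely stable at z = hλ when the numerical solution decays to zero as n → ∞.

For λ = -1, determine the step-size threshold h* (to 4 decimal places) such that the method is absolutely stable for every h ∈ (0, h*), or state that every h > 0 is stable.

(-2.7500,0); λ=-1 ⇒ h* = (11/4)/1 = 2.7500.

With y'=λy (z=hλ):
  k1=λy_n ⇒ h·k1=z·y_n;  k2=λ(1+4/11z)y_n ⇒ h·k2=z(1+4/11z)y_n
  y_{n+1}/y_n = 1 + z(1+4/11z) = 1 + z + 4/11z²
  R(z) = 1 + z + 4/11z².

Boundary: |R(x)|=1, x<0.
x=-0.6: |R|=0.5309
R=1: x+4/11x²=0 ⇒ x=−11/4=-2.7500; min R=1−1/(4·4/11)=0.3125>−1
Confirm numerically:
  x=-2.709: |R|=0.95961 <1
  x=-2.262: |R|=0.59860 <1
  x=-2.085: |R|=0.49581 <1
  x=-1.455: |R|=0.31483 <1
  x=-3.332: |R|=1.70517 >1
  x=-3.184: |R|=1.50249 >1
  x=-2.874: |R|=1.12959 >1
Interval (-2.7500, 0).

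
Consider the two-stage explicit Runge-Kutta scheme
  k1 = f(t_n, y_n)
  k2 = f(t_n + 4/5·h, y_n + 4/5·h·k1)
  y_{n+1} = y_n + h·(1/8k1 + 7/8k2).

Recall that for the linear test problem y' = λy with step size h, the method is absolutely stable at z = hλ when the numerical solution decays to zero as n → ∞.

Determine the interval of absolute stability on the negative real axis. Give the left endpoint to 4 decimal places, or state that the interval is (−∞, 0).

Set f=λy, z=hλ:
  k1=λy_n ⇒ h·k1=z·y_n;  k2=λ(1+4/5z)y_n ⇒ h·k2=z(1+4/5z)y_n
  y_{n+1}/y_n = 1 + 1/8z + 7/8z(1+4/5z) = 1 + z + 7/10z²
  so R(z) = 1 + z + 7/10z².

Find x<0 with |R(x)|<1.
x=-1.5: |R|=1.0750
R=1: x+7/10x²=0 ⇒ x=−10/7=-1.4286; min R=1−1/(4·7/10)=0.6429>−1
Confirm numerically:
  x=-1.231: |R|=0.82975 <1
  x=-1.230: |R|=0.82903 <1
  x=-1.214: |R|=0.81766 <1
  x=-1.814: |R|=1.48942 >1
  x=-1.467: |R|=1.03946 >1
Stable set (-1.4286, 0).

(-1.4286, 0).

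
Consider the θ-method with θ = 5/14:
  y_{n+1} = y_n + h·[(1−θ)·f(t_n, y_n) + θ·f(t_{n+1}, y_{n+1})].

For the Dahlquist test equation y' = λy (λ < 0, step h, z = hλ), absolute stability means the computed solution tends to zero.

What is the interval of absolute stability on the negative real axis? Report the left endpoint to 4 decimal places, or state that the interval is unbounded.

z∈(-7.0000,0).

Test eqn y'=λy, z=hλ:
  y_{n+1} = y_n + z·[9/14·y_n + 5/14·y_{n+1}] ⇒ (1 − 5/14z)y_{n+1} = (1 + 9/14z)y_n
  so R(z) = (1 + 9/14z)/(1 − 5/14z).

Find x<0 with |R(x)|<1.
x=-0.78: |R|=0.3899
R=−1: 1+9/14x = −1+5/14x ⇒ -2/7x=2 ⇒ x=2/(-2/7)=-7.0000
Confirm numerically:
  x=-6.582: |R|=0.96436 <1
  x=-6.410: |R|=0.94875 <1
  x=-5.748: |R|=0.88283 <1
  x=-7.552: |R|=1.04266 >1
  x=-7.424: |R|=1.03318 >1
  x=-7.335: |R|=1.02644 >1
Interval (-7.0000, 0).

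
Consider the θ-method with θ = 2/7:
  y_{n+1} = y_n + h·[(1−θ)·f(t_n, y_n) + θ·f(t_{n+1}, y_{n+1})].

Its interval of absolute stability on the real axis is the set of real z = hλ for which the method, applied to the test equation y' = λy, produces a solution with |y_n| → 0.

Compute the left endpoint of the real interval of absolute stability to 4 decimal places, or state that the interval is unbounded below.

Test eqn y'=λy, z=hλ:
  y_{n+1} = y_n + z·[5/7·y_n + 2/7·y_{n+1}] ⇒ (1 − 2/7z)y_{n+1} = (1 + 5/7z)y_n
  ⇒ R(z) = (1 + 5/7z)/(1 − 2/7z).

Find x<0 with |R(x)|<1.
x=-0.69: |R|=0.4236
R=−1: 1+5/7x = −1+2/7x ⇒ -3/7x=2 ⇒ x=2/(-3/7)=-4.6667
Confirm numerically:
  x=-4.232: |R|=0.91568 <1
  x=-3.736: |R|=0.80708 <1
  x=-2.057: |R|=0.29557 <1
  x=-5.264: |R|=1.10224 >1
  x=-5.068: |R|=1.07026 >1
So |R|<1 on (-4.6667, 0).

z* = -4.6667.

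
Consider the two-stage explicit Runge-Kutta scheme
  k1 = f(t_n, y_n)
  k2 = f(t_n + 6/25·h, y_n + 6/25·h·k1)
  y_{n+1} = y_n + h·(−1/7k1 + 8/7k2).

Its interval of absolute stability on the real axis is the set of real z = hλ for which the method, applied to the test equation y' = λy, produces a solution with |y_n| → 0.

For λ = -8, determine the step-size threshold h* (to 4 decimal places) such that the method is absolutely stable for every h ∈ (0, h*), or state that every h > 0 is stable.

Set f=λy, z=hλ:
  k1=λy_n ⇒ h·k1=z·y_n;  k2=λ(1+6/25z)y_n ⇒ h·k2=z(1+6/25z)y_n
  y_{n+1}/y_n = 1 − 1/7z + 8/7z(1+6/25z) = 1 + z + 48/175z²
  so R(z) = 1 + z + 48/175z².

Solve |R(x)|<1 on ℝ⁻.
x=-0.79: |R|=0.3812
R=1: x+48/175x²=0 ⇒ x=−175/48=-3.6458; min R=1−1/(4·48/175)=0.0885>−1
Confirm numerically:
  x=-2.899: |R|=0.40615 <1
  x=-2.583: |R|=0.24700 <1
  x=-2.471: |R|=0.20374 <1
  x=-2.407: |R|=0.18212 <1
  x=-4.242: |R|=1.69365 >1
  x=-4.069: |R|=1.47228 >1
  x=-3.733: |R|=1.08925 >1
So |R|<1 on (-3.6458, 0).

(-3.6458,0); λ=-8 ⇒ h* = (175/48)/8 = 0.4557.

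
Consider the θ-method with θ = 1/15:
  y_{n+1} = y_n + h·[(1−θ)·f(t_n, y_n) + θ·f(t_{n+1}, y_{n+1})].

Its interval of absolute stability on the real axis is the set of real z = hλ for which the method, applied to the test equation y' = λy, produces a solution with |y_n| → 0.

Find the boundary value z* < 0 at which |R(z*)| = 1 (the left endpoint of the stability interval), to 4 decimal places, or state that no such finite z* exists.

Test eqn y'=λy, z=hλ:
  y_{n+1} = y_n + z·[14/15·y_n + 1/15·y_{n+1}] ⇒ (1 − 1/15z)y_{n+1} = (1 + 14/15z)y_n
  R(z) = (1 + 14/15z)/(1 − 1/15z).

Solve |R(x)|<1 on ℝ⁻.
x=-1.38: |R|=0.2637
R=−1: 1+14/15x = −1+1/15x ⇒ -13/15x=2 ⇒ x=2/(-13/15)=-2.3077
Confirm numerically:
  x=-1.890: |R|=0.67851 <1
  x=-1.763: |R|=0.57758 <1
  x=-1.419: |R|=0.29636 <1
  x=-2.896: |R|=1.42736 >1
  x=-2.637: |R|=1.24273 >1
  x=-2.588: |R|=1.20719 >1
Interval (-2.3077, 0).

left endpoint -2.3077.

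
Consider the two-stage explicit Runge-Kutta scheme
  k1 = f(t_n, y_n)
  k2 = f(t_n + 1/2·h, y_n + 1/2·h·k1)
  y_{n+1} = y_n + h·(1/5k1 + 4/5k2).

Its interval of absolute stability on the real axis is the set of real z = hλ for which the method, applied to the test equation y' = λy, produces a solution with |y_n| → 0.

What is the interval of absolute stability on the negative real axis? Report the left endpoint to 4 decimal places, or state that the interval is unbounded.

(-2.5000, 0).

On y'=λy, z=hλ:
  k1=λy_n ⇒ h·k1=z·y_n;  k2=λ(1+1/2z)y_n ⇒ h·k2=z(1+1/2z)y_n
  y_{n+1}/y_n = 1 + 1/5z + 4/5z(1+1/2z) = 1 + z + 2/5z²
  R(z) = 1 + z + 2/5z².

Boundary: |R(x)|=1, x<0.
x=-0.89: |R|=0.4268
R=1: x+2/5x²=0 ⇒ x=−5/2=-2.5000; min R=1−1/(4·2/5)=0.3750>−1
Confirm numerically:
  x=-2.279: |R|=0.79854 <1
  x=-1.988: |R|=0.59286 <1
  x=-1.135: |R|=0.38029 <1
  x=-2.865: |R|=1.41829 >1
  x=-2.751: |R|=1.27620 >1
  x=-2.652: |R|=1.16124 >1
Stable set (-2.5000, 0).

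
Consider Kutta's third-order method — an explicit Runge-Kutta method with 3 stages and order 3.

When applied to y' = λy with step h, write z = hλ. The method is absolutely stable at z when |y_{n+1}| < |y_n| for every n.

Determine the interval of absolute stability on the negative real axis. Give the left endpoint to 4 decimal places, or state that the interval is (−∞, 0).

z∈(-2.5127,0).

Test eqn y'=λy, z=hλ:
  order 3, 3-stage ⇒ R(z)=1+z+z^2/2+z^3/6
  (e.g. R(-1.21)=0.22679, |R|=0.22679)

Need |R(x)|<1, x<0.
x=-1.21: |R|=0.2268
|R(-1.67)|=0.0518 |R(-1.66)|=0.0446 |R(-0.81)|=0.4295
Bisect:
  x_lo=-3.0805 |R|=2.2077  x_hi=-0.0753 |R|=0.9275
  mid=-1.57786 |R|=0.01224 →hi
  mid=-2.32916 |R|=0.72261 →hi
  mid=-2.70481 |R|=1.34487 →lo
  mid=-2.51698 |R|=1.00698 →lo
  mid=-2.42307 |R|=0.85852 →hi
  mid=-2.47003 |R|=0.93113 →hi
  mid=-2.49350 |R|=0.96864 →hi
  mid=-2.50524 |R|=0.98771 →hi
  mid=-2.51111 |R|=0.99732 →hi
  ...
  [-2.51276,-2.51258] ⇒ x*=-2.5127
So |R|<1 on (-2.5127, 0).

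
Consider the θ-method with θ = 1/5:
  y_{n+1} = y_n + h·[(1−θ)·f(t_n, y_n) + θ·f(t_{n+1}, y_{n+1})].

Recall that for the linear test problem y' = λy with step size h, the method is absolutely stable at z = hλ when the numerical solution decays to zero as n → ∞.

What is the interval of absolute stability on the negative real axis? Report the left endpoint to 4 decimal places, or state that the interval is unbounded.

(-3.3333, 0).

Test eqn y'=λy, z=hλ:
  y_{n+1} = y_n + z·[4/5·y_n + 1/5·y_{n+1}] ⇒ (1 − 1/5z)y_{n+1} = (1 + 4/5z)y_n
  R(z) = (1 + 4/5z)/(1 − 1/5z).

Solve |R(x)|<1 on ℝ⁻.
x=-0.89: |R|=0.2445
R=−1: 1+4/5x = −1+1/5x ⇒ -3/5x=2 ⇒ x=2/(-3/5)=-3.3333
Confirm numerically:
  x=-2.861: |R|=0.81974 <1
  x=-2.261: |R|=0.55695 <1
  x=-1.848: |R|=0.34930 <1
  x=-3.803: |R|=1.16006 >1
  x=-3.616: |R|=1.09842 >1
Interval (-3.3333, 0).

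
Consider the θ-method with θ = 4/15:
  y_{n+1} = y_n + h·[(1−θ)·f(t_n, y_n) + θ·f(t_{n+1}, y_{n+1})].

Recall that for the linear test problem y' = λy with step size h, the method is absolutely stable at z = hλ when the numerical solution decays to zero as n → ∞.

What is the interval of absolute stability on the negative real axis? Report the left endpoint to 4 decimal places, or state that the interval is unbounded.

With y'=λy (z=hλ):
  y_{n+1} = y_n + z·[11/15·y_n + 4/15·y_{n+1}] ⇒ (1 − 4/15z)y_{n+1} = (1 + 11/15z)y_n
  so R(z) = (1 + 11/15z)/(1 − 4/15z).

Boundary: |R(x)|=1, x<0.
x=-0.36: |R|=0.6715
R=−1: 1+11/15x = −1+4/15x ⇒ -7/15x=2 ⇒ x=2/(-7/15)=-4.2857
Confirm numerically:
  x=-4.224: |R|=0.98646 <1
  x=-3.478: |R|=0.80444 <1
  x=-3.410: |R|=0.78596 <1
  x=-3.341: |R|=0.76685 <1
  x=-4.849: |R|=1.11464 >1
  x=-4.747: |R|=1.09500 >1
Interval (-4.2857, 0).

z∈(-4.2857,0).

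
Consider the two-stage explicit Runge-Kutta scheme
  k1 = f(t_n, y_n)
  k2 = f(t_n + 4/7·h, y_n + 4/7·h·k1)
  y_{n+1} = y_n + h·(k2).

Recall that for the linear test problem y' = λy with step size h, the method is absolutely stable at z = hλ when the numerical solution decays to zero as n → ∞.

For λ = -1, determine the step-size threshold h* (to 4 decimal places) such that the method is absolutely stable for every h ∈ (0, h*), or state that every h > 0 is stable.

On y'=λy, z=hλ:
  k1=λy_n ⇒ h·k1=z·y_n;  k2=λ(1+4/7z)y_n ⇒ h·k2=z(1+4/7z)y_n
  y_{n+1}/y_n = 1 + z(1+4/7z) = 1 + z + 4/7z²
  so R(z) = 1 + z + 4/7z².

Find x<0 with |R(x)|<1.
x=-1.41: |R|=0.7261
R=1: x+4/7x²=0 ⇒ x=−7/4=-1.7500; min R=1−1/(4·4/7)=0.5625>−1
Confirm numerically:
  x=-1.097: |R|=0.59066 <1
  x=-1.045: |R|=0.57901 <1
  x=-0.937: |R|=0.56470 <1
  x=-2.320: |R|=1.75566 >1
  x=-2.161: |R|=1.50753 >1
  x=-2.124: |R|=1.45393 >1
Stable set (-1.7500, 0).

(-1.7500,0); λ=-1 ⇒ h* = (7/4)/1 = 1.7500.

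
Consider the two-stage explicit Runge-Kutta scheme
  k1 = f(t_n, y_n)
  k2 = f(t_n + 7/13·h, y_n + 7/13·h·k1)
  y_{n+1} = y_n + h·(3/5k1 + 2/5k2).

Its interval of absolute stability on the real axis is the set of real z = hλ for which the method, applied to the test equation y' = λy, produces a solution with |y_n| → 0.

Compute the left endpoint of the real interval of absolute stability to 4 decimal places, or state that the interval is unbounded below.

Test eqn y'=λy, z=hλ:
  k1=λy_n ⇒ h·k1=z·y_n;  k2=λ(1+7/13z)y_n ⇒ h·k2=z(1+7/13z)y_n
  y_{n+1}/y_n = 1 + 3/5z + 2/5z(1+7/13z) = 1 + z + 14/65z²
  R(z) = 1 + z + 14/65z².

Find x<0 with |R(x)|<1.
x=-0.67: |R|=0.4267
R=1: x+14/65x²=0 ⇒ x=−65/14=-4.6429; min R=1−1/(4·14/65)=-0.1607>−1
Confirm numerically:
  x=-3.848: |R|=0.34122 <1
  x=-2.182: |R|=0.15653 <1
  x=-2.108: |R|=0.15090 <1
  x=-4.871: |R|=1.23935 >1
  x=-4.742: |R|=1.10126 >1
  x=-4.674: |R|=1.03135 >1
Interval (-4.6429, 0).

left endpoint -4.6429.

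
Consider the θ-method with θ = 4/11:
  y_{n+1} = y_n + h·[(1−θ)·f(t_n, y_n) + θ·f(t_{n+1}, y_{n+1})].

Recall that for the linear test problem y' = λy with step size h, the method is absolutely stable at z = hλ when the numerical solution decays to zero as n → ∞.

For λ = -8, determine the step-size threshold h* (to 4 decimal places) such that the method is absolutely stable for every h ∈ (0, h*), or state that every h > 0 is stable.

(-7.3333,0); λ=-8 ⇒ h* = (22/3)/8 = 0.9167.

Set f=λy, z=hλ:
  y_{n+1} = y_n + z·[7/11·y_n + 4/11·y_{n+1}] ⇒ (1 − 4/11z)y_{n+1} = (1 + 7/11z)y_n
  R(z) = (1 + 7/11z)/(1 − 4/11z).

Solve |R(x)|<1 on ℝ⁻.
x=-1.45: |R|=0.0506
R=−1: 1+7/11x = −1+4/11x ⇒ -3/11x=2 ⇒ x=2/(-3/11)=-7.3333
Confirm numerically:
  x=-7.222: |R|=0.99163 <1
  x=-7.220: |R|=0.99147 <1
  x=-6.548: |R|=0.93665 <1
  x=-4.704: |R|=0.73544 <1
  x=-7.672: |R|=1.02437 >1
Interval (-7.3333, 0).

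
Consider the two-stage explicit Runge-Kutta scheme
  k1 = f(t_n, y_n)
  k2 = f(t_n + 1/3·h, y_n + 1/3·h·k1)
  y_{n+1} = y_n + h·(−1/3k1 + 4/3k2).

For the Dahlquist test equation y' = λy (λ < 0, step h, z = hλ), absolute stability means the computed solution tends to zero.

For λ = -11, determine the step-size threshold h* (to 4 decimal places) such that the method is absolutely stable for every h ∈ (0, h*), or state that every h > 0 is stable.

Set f=λy, z=hλ:
  k1=λy_n ⇒ h·k1=z·y_n;  k2=λ(1+1/3z)y_n ⇒ h·k2=z(1+1/3z)y_n
  y_{n+1}/y_n = 1 − 1/3z + 4/3z(1+1/3z) = 1 + z + 4/9z²
  R(z) = 1 + z + 4/9z².

Need |R(x)|<1, x<0.
x=-1.47: |R|=0.4904
R=1: x+4/9x²=0 ⇒ x=−9/4=-2.2500; min R=1−1/(4·4/9)=0.4375>−1
Confirm numerically:
  x=-1.730: |R|=0.60018 <1
  x=-1.552: |R|=0.51854 <1
  x=-1.528: |R|=0.50968 <1
  x=-1.496: |R|=0.49867 <1
  x=-2.619: |R|=1.42952 >1
  x=-2.525: |R|=1.30861 >1
Interval (-2.2500, 0).

(-2.2500,0); λ=-11 ⇒ h* = (9/4)/11 = 0.2045.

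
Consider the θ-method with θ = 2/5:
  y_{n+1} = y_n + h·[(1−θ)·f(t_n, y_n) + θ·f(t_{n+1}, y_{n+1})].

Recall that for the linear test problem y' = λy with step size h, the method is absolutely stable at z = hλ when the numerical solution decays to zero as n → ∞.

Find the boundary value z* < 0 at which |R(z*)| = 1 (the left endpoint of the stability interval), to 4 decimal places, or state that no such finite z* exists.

With y'=λy (z=hλ):
  y_{n+1} = y_n + z·[3/5·y_n + 2/5·y_{n+1}] ⇒ (1 − 2/5z)y_{n+1} = (1 + 3/5z)y_n
  so R(z) = (1 + 3/5z)/(1 − 2/5z).

Need |R(x)|<1, x<0.
x=-1.44: |R|=0.0863
R=−1: 1+3/5x = −1+2/5x ⇒ -1/5x=2 ⇒ x=2/(-1/5)=-10.0000
Confirm numerically:
  x=-8.992: |R|=0.95614 <1
  x=-7.128: |R|=0.85085 <1
  x=-5.278: |R|=0.69645 <1
  x=-10.599: |R|=1.02286 >1
  x=-10.101: |R|=1.00401 >1
  x=-10.068: |R|=1.00271 >1
So |R|<1 on (-10.0000, 0).

left endpoint -10.0000.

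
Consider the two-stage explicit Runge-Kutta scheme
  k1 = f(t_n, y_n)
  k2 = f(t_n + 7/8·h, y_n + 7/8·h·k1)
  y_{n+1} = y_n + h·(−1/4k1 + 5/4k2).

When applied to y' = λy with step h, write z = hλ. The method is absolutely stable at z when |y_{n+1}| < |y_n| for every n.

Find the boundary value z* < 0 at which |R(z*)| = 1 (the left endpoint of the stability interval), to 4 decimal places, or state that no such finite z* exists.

z* = -0.9143.

Set f=λy, z=hλ:
  k1=λy_n ⇒ h·k1=z·y_n;  k2=λ(1+7/8z)y_n ⇒ h·k2=z(1+7/8z)y_n
  y_{n+1}/y_n = 1 − 1/4z + 5/4z(1+7/8z) = 1 + z + 35/32z²
  Hence R(z) = 1 + z + 35/32z².

Solve |R(x)|<1 on ℝ⁻.
x=-1.2: |R|=1.3750
R=1: x+35/32x²=0 ⇒ x=−32/35=-0.9143; min R=1−1/(4·35/32)=0.7714>−1
Confirm numerically:
  x=-0.885: |R|=0.97165 <1
  x=-0.686: |R|=0.82871 <1
  x=-0.538: |R|=0.77858 <1
  x=-1.338: |R|=1.62008 >1
  x=-1.190: |R|=1.35886 >1
Interval (-0.9143, 0).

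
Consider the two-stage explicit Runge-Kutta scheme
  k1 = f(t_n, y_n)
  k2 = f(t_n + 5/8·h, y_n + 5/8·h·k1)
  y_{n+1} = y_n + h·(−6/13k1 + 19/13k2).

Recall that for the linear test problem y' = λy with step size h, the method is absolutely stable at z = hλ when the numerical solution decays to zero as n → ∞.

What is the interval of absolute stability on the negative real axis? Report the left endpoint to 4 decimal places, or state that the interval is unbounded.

On y'=λy, z=hλ:
  k1=λy_n ⇒ h·k1=z·y_n;  k2=λ(1+5/8z)y_n ⇒ h·k2=z(1+5/8z)y_n
  y_{n+1}/y_n = 1 − 6/13z + 19/13z(1+5/8z) = 1 + z + 95/104z²
  so R(z) = 1 + z + 95/104z².

Find x<0 with |R(x)|<1.
x=-1.51: |R|=1.5728
R=1: x+95/104x²=0 ⇒ x=−104/95=-1.0947; min R=1−1/(4·95/104)=0.7263>−1
Confirm numerically:
  x=-0.945: |R|=0.87074 <1
  x=-0.913: |R|=0.84843 <1
  x=-1.421: |R|=1.42350 >1
  x=-1.376: |R|=1.35353 >1
  x=-1.216: |R|=1.13470 >1
So |R|<1 on (-1.0947, 0).

(-1.0947, 0).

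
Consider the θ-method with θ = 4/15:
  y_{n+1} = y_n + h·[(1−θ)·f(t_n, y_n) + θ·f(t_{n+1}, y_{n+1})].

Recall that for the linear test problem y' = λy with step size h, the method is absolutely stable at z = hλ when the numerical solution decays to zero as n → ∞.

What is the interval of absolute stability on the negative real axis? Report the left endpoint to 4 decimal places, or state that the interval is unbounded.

Test eqn y'=λy, z=hλ:
  y_{n+1} = y_n + z·[11/15·y_n + 4/15·y_{n+1}] ⇒ (1 − 4/15z)y_{n+1} = (1 + 11/15z)y_n
  ⇒ R(z) = (1 + 11/15z)/(1 − 4/15z).

Solve |R(x)|<1 on ℝ⁻.
x=-0.32: |R|=0.7052
R=−1: 1+11/15x = −1+4/15x ⇒ -7/15x=2 ⇒ x=2/(-7/15)=-4.2857
Confirm numerically:
  x=-2.957: |R|=0.65331 <1
  x=-1.954: |R|=0.28462 <1
  x=-1.764: |R|=0.19967 <1
  x=-4.619: |R|=1.06969 >1
  x=-4.365: |R|=1.01710 >1
Stable set (-4.2857, 0).

(-4.2857, 0).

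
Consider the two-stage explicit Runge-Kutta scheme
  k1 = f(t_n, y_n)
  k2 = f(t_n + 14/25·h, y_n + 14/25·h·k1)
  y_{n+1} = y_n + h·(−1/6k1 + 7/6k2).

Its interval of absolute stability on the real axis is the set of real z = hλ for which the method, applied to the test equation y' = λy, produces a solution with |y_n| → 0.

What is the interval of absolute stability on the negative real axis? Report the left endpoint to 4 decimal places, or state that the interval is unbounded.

With y'=λy (z=hλ):
  k1=λy_n ⇒ h·k1=z·y_n;  k2=λ(1+14/25z)y_n ⇒ h·k2=z(1+14/25z)y_n
  y_{n+1}/y_n = 1 − 1/6z + 7/6z(1+14/25z) = 1 + z + 49/75z²
  so R(z) = 1 + z + 49/75z².

Find x<0 with |R(x)|<1.
x=-0.6: |R|=0.6352
R=1: x+49/75x²=0 ⇒ x=−75/49=-1.5306; min R=1−1/(4·49/75)=0.6173>−1
Confirm numerically:
  x=-1.294: |R|=0.79996 <1
  x=-1.114: |R|=0.69678 <1
  x=-1.111: |R|=0.69542 <1
  x=-0.787: |R|=0.61765 <1
  x=-1.906: |R|=1.46745 >1
  x=-1.588: |R|=1.05954 >1
Interval (-1.5306, 0).

(-1.5306, 0).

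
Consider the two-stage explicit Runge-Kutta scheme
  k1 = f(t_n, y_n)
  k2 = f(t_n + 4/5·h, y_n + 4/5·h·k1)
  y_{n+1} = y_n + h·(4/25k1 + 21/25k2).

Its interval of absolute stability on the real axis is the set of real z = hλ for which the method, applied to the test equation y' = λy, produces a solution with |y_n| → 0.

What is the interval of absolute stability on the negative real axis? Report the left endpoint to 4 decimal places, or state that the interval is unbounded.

z∈(-1.4881,0).

Test eqn y'=λy, z=hλ:
  k1=λy_n ⇒ h·k1=z·y_n;  k2=λ(1+4/5z)y_n ⇒ h·k2=z(1+4/5z)y_n
  y_{n+1}/y_n = 1 + 4/25z + 21/25z(1+4/5z) = 1 + z + 84/125z²
  ⇒ R(z) = 1 + z + 84/125z².

Need |R(x)|<1, x<0.
x=-1.32: |R|=0.8509
R=1: x+84/125x²=0 ⇒ x=−125/84=-1.4881; min R=1−1/(4·84/125)=0.6280>−1
Confirm numerically:
  x=-1.247: |R|=0.79797 <1
  x=-0.876: |R|=0.63968 <1
  x=-0.718: |R|=0.62843 <1
  x=-0.626: |R|=0.63734 <1
  x=-1.983: |R|=1.65950 >1
  x=-1.935: |R|=1.58112 >1
  x=-1.902: |R|=1.52903 >1
Stable set (-1.4881, 0).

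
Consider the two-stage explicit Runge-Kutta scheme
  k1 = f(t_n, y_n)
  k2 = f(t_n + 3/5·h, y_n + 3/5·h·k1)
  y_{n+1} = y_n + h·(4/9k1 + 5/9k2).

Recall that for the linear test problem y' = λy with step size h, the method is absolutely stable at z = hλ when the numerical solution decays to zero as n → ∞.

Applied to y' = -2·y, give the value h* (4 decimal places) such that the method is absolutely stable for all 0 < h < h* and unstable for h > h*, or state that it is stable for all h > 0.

(-3.0000,0); λ=-2 ⇒ h* = (3)/2 = 1.5000.

Set f=λy, z=hλ:
  k1=λy_n ⇒ h·k1=z·y_n;  k2=λ(1+3/5z)y_n ⇒ h·k2=z(1+3/5z)y_n
  y_{n+1}/y_n = 1 + 4/9z + 5/9z(1+3/5z) = 1 + z + 1/3z²
  so R(z) = 1 + z + 1/3z².

Solve |R(x)|<1 on ℝ⁻.
x=-1.69: |R|=0.2620
R=1: x+1/3x²=0 ⇒ x=−3=-3.0000; min R=1−1/(4·1/3)=0.2500>−1
Confirm numerically:
  x=-2.748: |R|=0.76917 <1
  x=-2.502: |R|=0.58467 <1
  x=-2.273: |R|=0.44918 <1
  x=-1.621: |R|=0.25488 <1
  x=-3.250: |R|=1.27083 >1
  x=-3.074: |R|=1.07583 >1
Interval (-3.0000, 0).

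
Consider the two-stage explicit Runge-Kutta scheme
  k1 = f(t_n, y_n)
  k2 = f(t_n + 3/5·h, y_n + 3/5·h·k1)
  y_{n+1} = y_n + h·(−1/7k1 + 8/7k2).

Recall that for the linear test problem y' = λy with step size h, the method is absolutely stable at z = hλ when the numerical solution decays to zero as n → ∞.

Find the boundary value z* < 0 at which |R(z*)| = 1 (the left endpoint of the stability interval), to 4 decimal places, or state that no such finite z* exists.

Set f=λy, z=hλ:
  k1=λy_n ⇒ h·k1=z·y_n;  k2=λ(1+3/5z)y_n ⇒ h·k2=z(1+3/5z)y_n
  y_{n+1}/y_n = 1 − 1/7z + 8/7z(1+3/5z) = 1 + z + 24/35z²
  Hence R(z) = 1 + z + 24/35z².

Boundary: |R(x)|=1, x<0.
x=-0.74: |R|=0.6355
R=1: x+24/35x²=0 ⇒ x=−35/24=-1.4583; min R=1−1/(4·24/35)=0.6354>−1
Confirm numerically:
  x=-0.794: |R|=0.63830 <1
  x=-0.702: |R|=0.63592 <1
  x=-0.626: |R|=0.64271 <1
  x=-1.932: |R|=1.62751 >1
  x=-1.838: |R|=1.47851 >1
So |R|<1 on (-1.4583, 0).

z* = -1.4583.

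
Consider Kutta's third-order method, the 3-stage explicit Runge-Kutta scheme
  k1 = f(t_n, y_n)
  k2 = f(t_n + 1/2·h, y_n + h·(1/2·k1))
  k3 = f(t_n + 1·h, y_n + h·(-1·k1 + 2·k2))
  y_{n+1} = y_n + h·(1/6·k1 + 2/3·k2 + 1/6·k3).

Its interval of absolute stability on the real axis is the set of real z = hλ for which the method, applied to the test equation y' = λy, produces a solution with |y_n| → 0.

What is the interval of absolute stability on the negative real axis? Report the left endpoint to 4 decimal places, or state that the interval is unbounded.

With y'=λy (z=hλ):
  order 3, 3-stage ⇒ R(z)=1+z+z^2/2+z^3/6
  (e.g. R(-0.83)=0.41915, |R|=0.41915)

Boundary: |R(x)|=1, x<0.
x=-0.83: |R|=0.4192
|R(-2.7)|=1.3355 |R(-2.07)|=0.4058 |R(-1.49)|=0.0687
Bisect:
  x_lo=-2.9047 |R|=1.7706  x_hi=-0.3516 |R|=0.7030
  mid=-1.62813 |R|=0.02204 →hi
  mid=-2.26640 |R|=0.63837 →hi
  mid=-2.58554 |R|=1.12376 →lo
  mid=-2.42597 |R|=0.86291 →hi
  mid=-2.50575 |R|=0.98854 →hi
  mid=-2.54565 |R|=1.05492 →lo
  mid=-2.52570 |R|=1.02143 →lo
  mid=-2.51573 |R|=1.00491 →lo
  mid=-2.51074 |R|=0.99671 →hi
  ...
  [-2.51277,-2.51261] ⇒ x*=-2.5127
Interval (-2.5127, 0).

z∈(-2.5127,0).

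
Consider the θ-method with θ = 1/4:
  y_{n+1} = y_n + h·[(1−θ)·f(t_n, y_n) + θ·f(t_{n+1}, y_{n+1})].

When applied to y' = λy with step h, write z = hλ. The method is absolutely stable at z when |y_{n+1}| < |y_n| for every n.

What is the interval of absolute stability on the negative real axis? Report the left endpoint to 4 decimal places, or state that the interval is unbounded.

z∈(-4.0000,0).

On y'=λy, z=hλ:
  y_{n+1} = y_n + z·[3/4·y_n + 1/4·y_{n+1}] ⇒ (1 − 1/4z)y_{n+1} = (1 + 3/4z)y_n
  ⇒ R(z) = (1 + 3/4z)/(1 − 1/4z).

Boundary: |R(x)|=1, x<0.
x=-0.59: |R|=0.4858
R=−1: 1+3/4x = −1+1/4x ⇒ -1/2x=2 ⇒ x=2/(-1/2)=-4.0000
Confirm numerically:
  x=-2.520: |R|=0.54601 <1
  x=-1.896: |R|=0.28630 <1
  x=-1.866: |R|=0.27242 <1
  x=-1.669: |R|=0.17763 <1
  x=-4.227: |R|=1.05518 >1
  x=-4.024: |R|=1.00598 >1
So |R|<1 on (-4.0000, 0).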